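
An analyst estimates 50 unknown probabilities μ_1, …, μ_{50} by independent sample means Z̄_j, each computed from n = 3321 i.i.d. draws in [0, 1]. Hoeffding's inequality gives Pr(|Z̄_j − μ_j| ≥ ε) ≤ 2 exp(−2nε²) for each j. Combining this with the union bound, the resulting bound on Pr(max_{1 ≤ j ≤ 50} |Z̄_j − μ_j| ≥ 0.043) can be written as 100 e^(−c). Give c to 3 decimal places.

Union bound over the 50 events: Pr(max_{1 ≤ j ≤ 50} |Z̄_j − μ_j| ≥ 0.043) ≤ 50·2·exp(−2nε²) = 100 exp(−2·3321·0.043²).
So c = 2·3321·0.043² = 12.2811.

12.281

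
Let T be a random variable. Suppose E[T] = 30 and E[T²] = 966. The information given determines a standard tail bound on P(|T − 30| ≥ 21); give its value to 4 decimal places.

The first two moments determine the variance, so Chebyshev's inequality is the sharpest standard bound available.
Var(T) = E[T²] − (E[T])² = 966 − 900 = 66.
Chebyshev's inequality: P(|T − μ| ≥ t) ≤ Var(T)/t² = 66/441 = 0.1497.

0.1497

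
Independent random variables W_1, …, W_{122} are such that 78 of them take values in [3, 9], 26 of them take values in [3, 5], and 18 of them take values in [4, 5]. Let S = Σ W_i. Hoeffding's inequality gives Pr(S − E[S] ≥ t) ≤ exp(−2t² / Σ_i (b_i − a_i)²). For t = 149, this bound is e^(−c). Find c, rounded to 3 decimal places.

15.154

Σ(b_i − a_i)² = 78·6² + 26·2² + 18·1² = 2930.
c = 2t² / 2930 = 2·149² / 2930 = 15.1543.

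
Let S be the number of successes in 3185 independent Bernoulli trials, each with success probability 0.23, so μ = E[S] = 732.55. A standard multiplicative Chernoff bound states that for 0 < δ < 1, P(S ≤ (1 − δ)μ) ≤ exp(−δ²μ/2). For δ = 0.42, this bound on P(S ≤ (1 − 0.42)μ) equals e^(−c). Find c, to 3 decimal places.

64.611

c = δ²μ/2 = 0.42²·732.55/2 = 64.6109.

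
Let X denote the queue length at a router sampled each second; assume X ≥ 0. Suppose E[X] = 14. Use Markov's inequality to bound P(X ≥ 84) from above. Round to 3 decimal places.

0.167

Markov's inequality: for a non-negative random variable, P(X ≥ a) ≤ E[X]/a.
Here E[X] = 14 and a = 84, so the bound is 14/84 = 0.1667.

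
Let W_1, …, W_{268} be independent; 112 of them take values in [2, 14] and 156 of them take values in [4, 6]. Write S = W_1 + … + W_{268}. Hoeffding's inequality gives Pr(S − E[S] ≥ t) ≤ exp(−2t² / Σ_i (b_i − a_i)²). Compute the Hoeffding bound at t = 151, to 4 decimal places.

Σ(b_i − a_i)² = 112·12² + 156·2² = 16752.
Exponent = 2·151² / 16752 = 2.72218.
Bound = exp(−2.72218) = 0.06573.

0.0657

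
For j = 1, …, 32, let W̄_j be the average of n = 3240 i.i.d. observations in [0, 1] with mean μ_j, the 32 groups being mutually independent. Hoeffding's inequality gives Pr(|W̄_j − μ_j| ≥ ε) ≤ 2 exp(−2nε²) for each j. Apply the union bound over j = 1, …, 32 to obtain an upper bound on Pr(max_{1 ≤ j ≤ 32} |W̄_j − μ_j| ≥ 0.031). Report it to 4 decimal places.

0.1264

Per-experiment Hoeffding bound: 2·exp(−2·3240·0.031²) = 2·exp(−6.22728) = 0.0039496.
Union bound over 32 events: 32·0.0039496 = 0.12639.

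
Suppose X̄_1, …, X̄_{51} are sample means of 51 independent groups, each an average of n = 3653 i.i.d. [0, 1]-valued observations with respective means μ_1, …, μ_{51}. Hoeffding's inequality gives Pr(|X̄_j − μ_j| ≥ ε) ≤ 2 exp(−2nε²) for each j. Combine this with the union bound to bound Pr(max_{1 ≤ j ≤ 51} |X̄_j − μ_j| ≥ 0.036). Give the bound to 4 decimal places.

Per-experiment Hoeffding bound: 2·exp(−2·3653·0.036²) = 2·exp(−9.46858) = 0.00015448.
Union bound over 51 events: 51·0.00015448 = 0.00788.

0.0079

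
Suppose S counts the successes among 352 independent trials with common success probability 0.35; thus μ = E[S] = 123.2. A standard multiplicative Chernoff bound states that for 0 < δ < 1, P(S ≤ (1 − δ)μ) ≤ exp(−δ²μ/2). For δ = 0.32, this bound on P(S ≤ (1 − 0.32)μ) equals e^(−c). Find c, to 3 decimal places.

6.308

c = δ²μ/2 = 0.32²·123.2/2 = 6.3078.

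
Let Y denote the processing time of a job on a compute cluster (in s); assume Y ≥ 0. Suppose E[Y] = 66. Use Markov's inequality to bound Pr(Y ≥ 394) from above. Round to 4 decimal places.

Markov's inequality: for a non-negative random variable, Pr(Y ≥ a) ≤ E[Y]/a.
Here E[Y] = 66 and a = 394, so the bound is 66/394 = 0.1675.

0.1675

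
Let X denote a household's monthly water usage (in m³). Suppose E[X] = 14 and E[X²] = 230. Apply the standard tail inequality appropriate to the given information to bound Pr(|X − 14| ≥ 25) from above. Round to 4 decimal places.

The first two moments determine the variance, so Chebyshev's inequality is the sharpest standard bound available.
Var(X) = E[X²] − (E[X])² = 230 − 196 = 34.
Chebyshev's inequality: Pr(|X − μ| ≥ t) ≤ Var(X)/t² = 34/625 = 0.0544.

0.0544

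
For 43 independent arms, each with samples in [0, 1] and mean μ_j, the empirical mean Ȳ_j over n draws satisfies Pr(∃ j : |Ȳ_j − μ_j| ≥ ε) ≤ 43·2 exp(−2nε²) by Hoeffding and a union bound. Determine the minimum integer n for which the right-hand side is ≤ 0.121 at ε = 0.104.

Need 2·43·exp(−2nε²) ≤ 0.121, i.e. exp(−2nε²) ≤ 0.121/86.
So 2nε² ≥ ln(86/0.121) = 6.566312.
Hence n ≥ 6.566312/(2·0.104²) = 303.546.
The smallest integer n is 304.

304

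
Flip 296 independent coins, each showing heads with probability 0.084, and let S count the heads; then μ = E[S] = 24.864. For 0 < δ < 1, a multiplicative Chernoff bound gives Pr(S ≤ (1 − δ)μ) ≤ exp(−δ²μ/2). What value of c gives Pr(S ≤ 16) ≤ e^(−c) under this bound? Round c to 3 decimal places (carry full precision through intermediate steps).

1.580

Write 16 = (1 − δ)μ, so δ = 1 − 16/24.864 = 0.3564994…
Then the exponent is δ²μ/2 = (μ − 16)²/(2μ) = 1.580005.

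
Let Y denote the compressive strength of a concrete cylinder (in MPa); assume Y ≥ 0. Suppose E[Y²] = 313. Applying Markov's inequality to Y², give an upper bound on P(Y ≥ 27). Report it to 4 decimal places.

Since Y ≥ 0, the event {Y ≥ 27} is the same as {Y² ≥ 729}.
Markov's inequality applied to Y² gives P(Y² ≥ 729) ≤ E[Y²]/729 = 313/729 = 0.4294.

0.4294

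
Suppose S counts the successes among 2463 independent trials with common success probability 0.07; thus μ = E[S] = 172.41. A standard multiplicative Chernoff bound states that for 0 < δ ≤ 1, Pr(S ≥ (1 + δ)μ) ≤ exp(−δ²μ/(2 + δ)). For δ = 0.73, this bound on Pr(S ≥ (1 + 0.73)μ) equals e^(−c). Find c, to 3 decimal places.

33.655

c = δ²μ/(2 + δ) = 0.73²·172.41/(2 + 0.73) = 33.6547.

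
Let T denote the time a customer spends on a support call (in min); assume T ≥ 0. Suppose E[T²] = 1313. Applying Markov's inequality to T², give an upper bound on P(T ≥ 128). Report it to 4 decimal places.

0.0801

Since T ≥ 0, the event {T ≥ 128} is the same as {T² ≥ 16384}.
Markov's inequality applied to T² gives P(T² ≥ 16384) ≤ E[T²]/16384 = 1313/16384 = 0.0801.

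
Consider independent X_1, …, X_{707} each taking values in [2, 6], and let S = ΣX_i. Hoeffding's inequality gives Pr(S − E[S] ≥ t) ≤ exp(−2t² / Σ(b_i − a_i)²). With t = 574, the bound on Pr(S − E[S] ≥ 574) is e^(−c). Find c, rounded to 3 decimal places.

Σ(b_i − a_i)² = 707·(4)² = 11312.
c = 2t²/11312 = 2·574²/11312 = 58.2525.

58.252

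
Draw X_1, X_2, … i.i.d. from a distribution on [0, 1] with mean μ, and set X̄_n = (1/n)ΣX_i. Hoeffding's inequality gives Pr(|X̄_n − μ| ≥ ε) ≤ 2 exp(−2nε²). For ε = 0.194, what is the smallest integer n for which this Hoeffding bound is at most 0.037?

Require 2·exp(−2nε²) ≤ 0.037, i.e. 2nε² ≥ ln(2/0.037) = 3.989985.
So n ≥ 3.989985 / (2·0.194²) = 53.008.
The smallest integer n is 54.

54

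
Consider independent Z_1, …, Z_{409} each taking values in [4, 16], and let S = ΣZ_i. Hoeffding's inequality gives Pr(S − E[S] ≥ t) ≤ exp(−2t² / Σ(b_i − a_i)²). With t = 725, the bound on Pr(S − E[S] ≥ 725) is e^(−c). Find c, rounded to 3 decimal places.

Σ(b_i − a_i)² = 409·(12)² = 58896.
c = 2t²/58896 = 2·725²/58896 = 17.8493.

17.849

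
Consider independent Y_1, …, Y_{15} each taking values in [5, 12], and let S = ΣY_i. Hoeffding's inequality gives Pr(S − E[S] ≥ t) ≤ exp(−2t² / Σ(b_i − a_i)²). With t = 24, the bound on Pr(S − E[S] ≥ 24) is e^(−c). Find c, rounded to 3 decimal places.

1.567

Σ(b_i − a_i)² = 15·(7)² = 735.
c = 2t²/735 = 2·24²/735 = 1.5673.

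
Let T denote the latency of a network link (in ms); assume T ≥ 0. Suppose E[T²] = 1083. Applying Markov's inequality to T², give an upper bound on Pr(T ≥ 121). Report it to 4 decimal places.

0.0740

Since T ≥ 0, the event {T ≥ 121} is the same as {T² ≥ 14641}.
Markov's inequality applied to T² gives Pr(T² ≥ 14641) ≤ E[T²]/14641 = 1083/14641 = 0.0740.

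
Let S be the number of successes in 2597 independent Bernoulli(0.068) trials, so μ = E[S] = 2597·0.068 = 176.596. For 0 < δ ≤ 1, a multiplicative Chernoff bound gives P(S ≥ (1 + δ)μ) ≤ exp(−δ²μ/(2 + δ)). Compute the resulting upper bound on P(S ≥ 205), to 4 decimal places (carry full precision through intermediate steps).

Write 205 = (1 + δ)μ, so δ = 205/176.596 − 1 = 0.1608417…
Then the exponent is δ²μ/(2 + δ) = (205 − μ)² / (μ·(2 + δ)) = 2.114244.
Bound = exp(−2.114244) = 0.12072.

0.1207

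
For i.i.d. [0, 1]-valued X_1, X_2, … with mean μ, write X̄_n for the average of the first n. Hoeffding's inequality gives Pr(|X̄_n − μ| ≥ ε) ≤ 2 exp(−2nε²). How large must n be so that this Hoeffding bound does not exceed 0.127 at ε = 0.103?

130

Require 2·exp(−2nε²) ≤ 0.127, i.e. 2nε² ≥ ln(2/0.127) = 2.756715.
So n ≥ 2.756715 / (2·0.103²) = 129.923.
The smallest integer n is 130.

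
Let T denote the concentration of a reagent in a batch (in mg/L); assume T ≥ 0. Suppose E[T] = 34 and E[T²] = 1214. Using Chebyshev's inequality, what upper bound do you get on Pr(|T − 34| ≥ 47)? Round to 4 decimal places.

Var(T) = E[T²] − (E[T])² = 1214 − 1156 = 58.
Chebyshev's inequality: Pr(|T − μ| ≥ t) ≤ Var(T)/t² = 58/2209 = 0.0263.

0.0263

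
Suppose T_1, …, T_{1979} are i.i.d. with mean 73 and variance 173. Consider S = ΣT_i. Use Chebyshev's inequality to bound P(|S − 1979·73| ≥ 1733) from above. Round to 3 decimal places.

Var(S) = n·Var(T_i) = 1979·173 = 342367.
Chebyshev: P(|S − 1979·73| ≥ 1733) ≤ Var(S)/1733² = 342367/3003289 = 0.1140.

0.114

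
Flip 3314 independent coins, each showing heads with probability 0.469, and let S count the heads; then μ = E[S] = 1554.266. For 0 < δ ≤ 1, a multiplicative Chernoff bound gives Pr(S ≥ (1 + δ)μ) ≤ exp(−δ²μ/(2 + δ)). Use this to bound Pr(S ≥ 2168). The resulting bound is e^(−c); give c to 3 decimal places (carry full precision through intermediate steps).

Write 2168 = (1 + δ)μ, so δ = 2168/1554.266 − 1 = 0.3948706…
Then the exponent is δ²μ/(2 + δ) = (2168 − μ)² / (μ·(2 + δ)) = 101.193580.

101.194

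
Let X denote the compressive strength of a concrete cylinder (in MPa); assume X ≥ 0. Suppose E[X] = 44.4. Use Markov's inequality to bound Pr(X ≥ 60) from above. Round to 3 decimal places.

Markov's inequality: for a non-negative random variable, Pr(X ≥ a) ≤ E[X]/a.
Here E[X] = 44.4 and a = 60, so the bound is 44.4/60 = 0.7400.

0.740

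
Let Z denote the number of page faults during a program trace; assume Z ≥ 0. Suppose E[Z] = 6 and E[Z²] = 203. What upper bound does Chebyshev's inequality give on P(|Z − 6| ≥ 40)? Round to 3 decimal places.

0.104

Var(Z) = E[Z²] − (E[Z])² = 203 − 36 = 167.
Chebyshev's inequality: P(|Z − μ| ≥ t) ≤ Var(Z)/t² = 167/1600 = 0.1044.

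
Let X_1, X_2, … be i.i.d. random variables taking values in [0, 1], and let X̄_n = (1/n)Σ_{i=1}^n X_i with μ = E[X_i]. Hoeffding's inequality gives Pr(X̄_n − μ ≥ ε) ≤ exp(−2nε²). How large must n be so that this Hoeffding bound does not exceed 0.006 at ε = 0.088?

Require exp(−2nε²) ≤ 0.006, i.e. 2nε² ≥ ln(1/0.006) = 5.115996.
So n ≥ 5.115996 / (2·0.088²) = 330.320.
The smallest integer n is 331.

331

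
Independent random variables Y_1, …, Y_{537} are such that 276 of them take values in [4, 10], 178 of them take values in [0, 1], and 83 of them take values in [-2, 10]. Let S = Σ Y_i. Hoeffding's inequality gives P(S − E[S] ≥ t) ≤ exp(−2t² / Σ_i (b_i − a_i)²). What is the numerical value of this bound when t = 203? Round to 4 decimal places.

0.0239

Σ(b_i − a_i)² = 276·6² + 178·1² + 83·12² = 22066.
Exponent = 2·203² / 22066 = 3.73507.
Bound = exp(−3.73507) = 0.02387.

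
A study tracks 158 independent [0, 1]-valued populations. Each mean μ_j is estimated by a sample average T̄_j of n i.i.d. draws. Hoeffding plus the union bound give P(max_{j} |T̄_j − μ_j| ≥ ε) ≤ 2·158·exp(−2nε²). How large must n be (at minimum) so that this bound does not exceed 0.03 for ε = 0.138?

Need 2·158·exp(−2nε²) ≤ 0.03, i.e. exp(−2nε²) ≤ 0.03/316.
So 2nε² ≥ ln(316/0.03) = 9.262300.
Hence n ≥ 9.262300/(2·0.138²) = 243.182.
The smallest integer n is 244.

244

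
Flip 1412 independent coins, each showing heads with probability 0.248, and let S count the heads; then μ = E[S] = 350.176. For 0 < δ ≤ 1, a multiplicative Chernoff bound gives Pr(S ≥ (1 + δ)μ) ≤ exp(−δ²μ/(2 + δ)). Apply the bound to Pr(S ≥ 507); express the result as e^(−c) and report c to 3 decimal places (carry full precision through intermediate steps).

Write 507 = (1 + δ)μ, so δ = 507/350.176 − 1 = 0.4478434…
Then the exponent is δ²μ/(2 + δ) = (507 − μ)² / (μ·(2 + δ)) = 28.691619.

28.692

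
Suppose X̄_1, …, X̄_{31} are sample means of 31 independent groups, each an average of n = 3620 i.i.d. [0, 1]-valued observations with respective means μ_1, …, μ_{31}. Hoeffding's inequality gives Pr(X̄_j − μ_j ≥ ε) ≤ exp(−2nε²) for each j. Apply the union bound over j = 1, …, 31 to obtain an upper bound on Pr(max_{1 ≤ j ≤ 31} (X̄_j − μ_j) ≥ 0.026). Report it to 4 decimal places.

Per-experiment Hoeffding bound: exp(−2·3620·0.026²) = exp(−4.89424) = 0.0074896.
Union bound over 31 events: 31·0.0074896 = 0.23218.

0.2322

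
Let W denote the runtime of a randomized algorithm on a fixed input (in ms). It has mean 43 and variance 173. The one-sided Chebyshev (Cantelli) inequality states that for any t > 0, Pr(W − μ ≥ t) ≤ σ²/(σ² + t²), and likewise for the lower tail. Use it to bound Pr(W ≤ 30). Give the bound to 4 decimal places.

0.5058

Here σ² = 173 and t = 13, so σ² + t² = 342.
Cantelli's bound: 173/342 = 0.5058.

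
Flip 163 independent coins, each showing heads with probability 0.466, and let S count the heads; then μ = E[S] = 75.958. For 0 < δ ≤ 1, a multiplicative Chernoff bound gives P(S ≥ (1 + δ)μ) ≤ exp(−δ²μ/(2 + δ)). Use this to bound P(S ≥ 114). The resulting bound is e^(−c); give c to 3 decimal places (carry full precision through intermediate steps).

Write 114 = (1 + δ)μ, so δ = 114/75.958 − 1 = 0.5008294…
Then the exponent is δ²μ/(2 + δ) = (114 − μ)² / (μ·(2 + δ)) = 7.618493.

7.618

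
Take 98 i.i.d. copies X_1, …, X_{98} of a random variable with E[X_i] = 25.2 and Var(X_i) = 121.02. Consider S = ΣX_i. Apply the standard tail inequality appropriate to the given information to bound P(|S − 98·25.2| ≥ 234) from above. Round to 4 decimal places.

0.2166

With mean and variance of each term known, Chebyshev's inequality bounds the deviation of the sum (or sample mean).
Var(S) = n·Var(X_i) = 98·121.02 = 11859.96.
Chebyshev: P(|S − 98·25.2| ≥ 234) ≤ Var(S)/234² = 11859.96/54756 = 0.2166.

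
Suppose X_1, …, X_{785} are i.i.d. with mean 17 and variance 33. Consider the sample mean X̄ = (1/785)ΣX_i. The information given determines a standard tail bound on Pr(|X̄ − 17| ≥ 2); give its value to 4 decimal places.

With mean and variance of each term known, Chebyshev's inequality bounds the deviation of the sum (or sample mean).
Var(X̄) = Var(X_i)/n = 33/785 = 0.042038.
Chebyshev: Pr(|X̄ − 17| ≥ 2) ≤ Var(X̄)/(2)² = 33/(785·2²) = 0.0105.

0.0105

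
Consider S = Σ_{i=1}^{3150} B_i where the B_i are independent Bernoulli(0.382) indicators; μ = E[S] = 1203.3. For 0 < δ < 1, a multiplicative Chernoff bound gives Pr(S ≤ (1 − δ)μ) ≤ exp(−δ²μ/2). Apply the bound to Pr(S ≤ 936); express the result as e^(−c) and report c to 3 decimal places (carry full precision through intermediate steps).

29.689

Write 936 = (1 − δ)μ, so δ = 1 − 936/1203.3 = 0.2221391…
Then the exponent is δ²μ/2 = (μ − 936)²/(2μ) = 29.688893.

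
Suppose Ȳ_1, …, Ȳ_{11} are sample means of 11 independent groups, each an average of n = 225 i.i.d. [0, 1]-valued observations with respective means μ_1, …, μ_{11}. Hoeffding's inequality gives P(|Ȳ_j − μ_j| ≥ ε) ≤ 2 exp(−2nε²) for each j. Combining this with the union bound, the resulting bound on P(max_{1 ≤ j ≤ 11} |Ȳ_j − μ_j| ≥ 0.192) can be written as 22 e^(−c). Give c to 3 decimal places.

16.589

Union bound over the 11 events: P(max_{1 ≤ j ≤ 11} |Ȳ_j − μ_j| ≥ 0.192) ≤ 11·2·exp(−2nε²) = 22 exp(−2·225·0.192²).
So c = 2·225·0.192² = 16.5888.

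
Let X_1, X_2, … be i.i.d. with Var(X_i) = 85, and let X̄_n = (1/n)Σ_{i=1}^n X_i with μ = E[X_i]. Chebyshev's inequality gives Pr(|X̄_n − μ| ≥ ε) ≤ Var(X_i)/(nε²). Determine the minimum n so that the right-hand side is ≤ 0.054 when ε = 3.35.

141

Require 85/(n·3.35²) ≤ 0.054, i.e. n ≥ 85/(0.054·3.35²) = 140.261.
The smallest integer n is 141.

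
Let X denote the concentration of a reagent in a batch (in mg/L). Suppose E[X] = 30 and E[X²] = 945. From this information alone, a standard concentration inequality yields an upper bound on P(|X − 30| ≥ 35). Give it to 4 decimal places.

0.0367

The first two moments determine the variance, so Chebyshev's inequality is the sharpest standard bound available.
Var(X) = E[X²] − (E[X])² = 945 − 900 = 45.
Chebyshev's inequality: P(|X − μ| ≥ t) ≤ Var(X)/t² = 45/1225 = 0.0367.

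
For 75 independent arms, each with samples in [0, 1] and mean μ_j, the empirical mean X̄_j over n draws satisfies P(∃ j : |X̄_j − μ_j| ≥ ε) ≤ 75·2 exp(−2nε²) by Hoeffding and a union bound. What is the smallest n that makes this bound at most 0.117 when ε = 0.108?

307

Need 2·75·exp(−2nε²) ≤ 0.117, i.e. exp(−2nε²) ≤ 0.117/150.
So 2nε² ≥ ln(150/0.117) = 7.156217.
Hence n ≥ 7.156217/(2·0.108²) = 306.765.
The smallest integer n is 307.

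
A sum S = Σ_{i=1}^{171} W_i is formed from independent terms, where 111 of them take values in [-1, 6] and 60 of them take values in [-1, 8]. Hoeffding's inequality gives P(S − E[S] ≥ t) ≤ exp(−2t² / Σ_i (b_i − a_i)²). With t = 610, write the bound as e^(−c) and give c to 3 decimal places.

Σ(b_i − a_i)² = 111·7² + 60·9² = 10299.
c = 2t² / 10299 = 2·610² / 10299 = 72.2594.

72.259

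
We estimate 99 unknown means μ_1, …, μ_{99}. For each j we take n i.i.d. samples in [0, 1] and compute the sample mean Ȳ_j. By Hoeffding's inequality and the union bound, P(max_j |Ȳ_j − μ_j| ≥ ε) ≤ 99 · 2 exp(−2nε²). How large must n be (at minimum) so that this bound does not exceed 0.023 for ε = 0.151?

Need 2·99·exp(−2nε²) ≤ 0.023, i.e. exp(−2nε²) ≤ 0.023/198.
So 2nε² ≥ ln(198/0.023) = 9.060528.
Hence n ≥ 9.060528/(2·0.151²) = 198.687.
The smallest integer n is 199.

199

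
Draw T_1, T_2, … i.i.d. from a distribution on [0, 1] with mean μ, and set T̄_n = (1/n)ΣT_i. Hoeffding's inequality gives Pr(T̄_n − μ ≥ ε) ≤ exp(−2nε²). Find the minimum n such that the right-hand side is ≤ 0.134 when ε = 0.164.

38

Require exp(−2nε²) ≤ 0.134, i.e. 2nε² ≥ ln(1/0.134) = 2.009915.
So n ≥ 2.009915 / (2·0.164²) = 37.365.
The smallest integer n is 38.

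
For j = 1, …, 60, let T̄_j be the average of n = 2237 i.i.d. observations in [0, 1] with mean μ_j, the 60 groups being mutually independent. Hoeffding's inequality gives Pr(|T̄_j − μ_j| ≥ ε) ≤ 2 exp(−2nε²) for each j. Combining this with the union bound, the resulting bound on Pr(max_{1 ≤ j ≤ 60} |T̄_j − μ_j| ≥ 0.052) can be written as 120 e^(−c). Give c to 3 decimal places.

12.098

Union bound over the 60 events: Pr(max_{1 ≤ j ≤ 60} |T̄_j − μ_j| ≥ 0.052) ≤ 60·2·exp(−2nε²) = 120 exp(−2·2237·0.052²).
So c = 2·2237·0.052² = 12.0977.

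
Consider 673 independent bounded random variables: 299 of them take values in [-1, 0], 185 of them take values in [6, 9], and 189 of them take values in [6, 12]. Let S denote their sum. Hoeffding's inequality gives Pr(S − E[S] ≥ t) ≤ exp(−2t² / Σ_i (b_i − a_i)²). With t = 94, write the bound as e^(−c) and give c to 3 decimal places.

2.016

Σ(b_i − a_i)² = 299·1² + 185·3² + 189·6² = 8768.
c = 2t² / 8768 = 2·94² / 8768 = 2.0155.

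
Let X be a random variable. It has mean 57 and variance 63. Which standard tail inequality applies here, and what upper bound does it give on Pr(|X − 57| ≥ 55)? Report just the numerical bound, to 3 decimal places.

Mean and variance are known, so Chebyshev's inequality applies.
Chebyshev: Pr(|X − μ| ≥ t) ≤ Var(X)/t².
Bound = 63 / 3025 = 0.0208.

0.021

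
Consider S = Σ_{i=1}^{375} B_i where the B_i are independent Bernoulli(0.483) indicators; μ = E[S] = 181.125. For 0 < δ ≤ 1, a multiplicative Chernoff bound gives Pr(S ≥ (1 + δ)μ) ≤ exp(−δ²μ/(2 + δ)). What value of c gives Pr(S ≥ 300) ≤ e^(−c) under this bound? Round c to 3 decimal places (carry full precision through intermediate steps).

29.371

Write 300 = (1 + δ)μ, so δ = 300/181.125 − 1 = 0.6563147…
Then the exponent is δ²μ/(2 + δ) = (300 − μ)² / (μ·(2 + δ)) = 29.371298.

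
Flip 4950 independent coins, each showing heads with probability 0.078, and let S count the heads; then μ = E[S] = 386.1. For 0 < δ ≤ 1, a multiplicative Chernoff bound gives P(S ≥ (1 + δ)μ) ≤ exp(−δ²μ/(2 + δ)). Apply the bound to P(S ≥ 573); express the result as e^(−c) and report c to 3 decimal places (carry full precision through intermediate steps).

36.421

Write 573 = (1 + δ)μ, so δ = 573/386.1 − 1 = 0.4840715…
Then the exponent is δ²μ/(2 + δ) = (573 − μ)² / (μ·(2 + δ)) = 36.421239.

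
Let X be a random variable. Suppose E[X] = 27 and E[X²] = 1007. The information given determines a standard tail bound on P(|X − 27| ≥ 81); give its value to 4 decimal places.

0.0424

The first two moments determine the variance, so Chebyshev's inequality is the sharpest standard bound available.
Var(X) = E[X²] − (E[X])² = 1007 − 729 = 278.
Chebyshev's inequality: P(|X − μ| ≥ t) ≤ Var(X)/t² = 278/6561 = 0.0424.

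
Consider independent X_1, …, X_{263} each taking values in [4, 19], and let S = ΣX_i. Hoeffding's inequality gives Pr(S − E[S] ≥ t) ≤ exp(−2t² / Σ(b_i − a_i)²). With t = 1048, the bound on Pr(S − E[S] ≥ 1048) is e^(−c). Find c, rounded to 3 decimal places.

37.121

Σ(b_i − a_i)² = 263·(15)² = 59175.
c = 2t²/59175 = 2·1048²/59175 = 37.1205.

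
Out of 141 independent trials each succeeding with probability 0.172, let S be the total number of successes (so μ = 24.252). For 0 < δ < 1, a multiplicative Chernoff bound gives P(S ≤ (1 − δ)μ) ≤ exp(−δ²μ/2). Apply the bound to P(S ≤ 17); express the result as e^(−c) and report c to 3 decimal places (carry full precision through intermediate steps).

Write 17 = (1 − δ)μ, so δ = 1 − 17/24.252 = 0.2990269…
Then the exponent is δ²μ/2 = (μ − 17)²/(2μ) = 1.084271.

1.084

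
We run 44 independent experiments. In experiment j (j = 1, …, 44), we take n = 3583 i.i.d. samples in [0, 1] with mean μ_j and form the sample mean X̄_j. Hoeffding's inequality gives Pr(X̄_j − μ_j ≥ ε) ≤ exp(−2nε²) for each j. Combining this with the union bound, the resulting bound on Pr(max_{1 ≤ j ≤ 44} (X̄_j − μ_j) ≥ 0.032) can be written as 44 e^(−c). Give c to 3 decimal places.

Union bound over the 44 events: Pr(max_{1 ≤ j ≤ 44} (X̄_j − μ_j) ≥ 0.032) ≤ 44·exp(−2nε²) = 44 exp(−2·3583·0.032²).
So c = 2·3583·0.032² = 7.3380.

7.338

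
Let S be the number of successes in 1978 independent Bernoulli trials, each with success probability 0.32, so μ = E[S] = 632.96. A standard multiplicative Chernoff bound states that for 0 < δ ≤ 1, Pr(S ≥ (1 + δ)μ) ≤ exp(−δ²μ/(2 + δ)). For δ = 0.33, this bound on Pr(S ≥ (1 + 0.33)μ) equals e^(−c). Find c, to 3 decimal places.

29.583

c = δ²μ/(2 + δ) = 0.33²·632.96/(2 + 0.33) = 29.5834.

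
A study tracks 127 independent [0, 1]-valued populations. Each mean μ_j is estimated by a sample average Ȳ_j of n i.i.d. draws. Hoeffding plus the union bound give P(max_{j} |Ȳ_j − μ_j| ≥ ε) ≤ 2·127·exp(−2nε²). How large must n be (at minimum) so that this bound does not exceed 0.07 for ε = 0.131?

239

Need 2·127·exp(−2nε²) ≤ 0.07, i.e. exp(−2nε²) ≤ 0.07/254.
So 2nε² ≥ ln(254/0.07) = 8.196594.
Hence n ≥ 8.196594/(2·0.131²) = 238.815.
The smallest integer n is 239.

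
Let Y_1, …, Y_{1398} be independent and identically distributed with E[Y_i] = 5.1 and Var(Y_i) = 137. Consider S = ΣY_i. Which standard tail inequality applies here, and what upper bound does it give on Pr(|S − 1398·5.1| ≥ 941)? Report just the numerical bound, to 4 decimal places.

With mean and variance of each term known, Chebyshev's inequality bounds the deviation of the sum (or sample mean).
Var(S) = n·Var(Y_i) = 1398·137 = 191526.
Chebyshev: Pr(|S − 1398·5.1| ≥ 941) ≤ Var(S)/941² = 191526/885481 = 0.2163.

0.2163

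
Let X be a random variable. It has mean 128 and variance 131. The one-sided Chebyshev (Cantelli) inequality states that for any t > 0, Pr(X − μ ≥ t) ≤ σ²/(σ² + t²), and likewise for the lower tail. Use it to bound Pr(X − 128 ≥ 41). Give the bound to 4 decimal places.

Here σ² = 131 and t = 41, so σ² + t² = 1812.
Cantelli's bound: 131/1812 = 0.0723.

0.0723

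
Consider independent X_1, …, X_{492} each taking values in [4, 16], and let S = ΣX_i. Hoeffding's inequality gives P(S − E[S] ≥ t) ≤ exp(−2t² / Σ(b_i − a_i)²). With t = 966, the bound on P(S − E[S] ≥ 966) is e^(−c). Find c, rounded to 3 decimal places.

26.342

Σ(b_i − a_i)² = 492·(12)² = 70848.
c = 2t²/70848 = 2·966²/70848 = 26.3425.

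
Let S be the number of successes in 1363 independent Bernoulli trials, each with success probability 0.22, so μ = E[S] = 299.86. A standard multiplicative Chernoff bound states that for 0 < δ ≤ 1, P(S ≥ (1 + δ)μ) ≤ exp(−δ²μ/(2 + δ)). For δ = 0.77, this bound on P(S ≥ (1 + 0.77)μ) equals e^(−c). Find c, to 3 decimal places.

64.183

c = δ²μ/(2 + δ) = 0.77²·299.86/(2 + 0.77) = 64.1830.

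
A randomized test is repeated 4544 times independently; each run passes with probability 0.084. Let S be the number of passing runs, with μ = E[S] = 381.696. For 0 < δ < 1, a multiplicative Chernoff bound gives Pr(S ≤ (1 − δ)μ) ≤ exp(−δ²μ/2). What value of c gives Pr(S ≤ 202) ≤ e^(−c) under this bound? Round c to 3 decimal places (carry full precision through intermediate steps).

Write 202 = (1 − δ)μ, so δ = 1 − 202/381.696 = 0.470783…
Then the exponent is δ²μ/2 = (μ − 202)²/(2μ) = 42.298914.

42.299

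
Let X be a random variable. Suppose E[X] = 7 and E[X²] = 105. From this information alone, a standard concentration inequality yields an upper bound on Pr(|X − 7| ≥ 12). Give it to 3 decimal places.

0.389

The first two moments determine the variance, so Chebyshev's inequality is the sharpest standard bound available.
Var(X) = E[X²] − (E[X])² = 105 − 49 = 56.
Chebyshev's inequality: Pr(|X − μ| ≥ t) ≤ Var(X)/t² = 56/144 = 0.3889.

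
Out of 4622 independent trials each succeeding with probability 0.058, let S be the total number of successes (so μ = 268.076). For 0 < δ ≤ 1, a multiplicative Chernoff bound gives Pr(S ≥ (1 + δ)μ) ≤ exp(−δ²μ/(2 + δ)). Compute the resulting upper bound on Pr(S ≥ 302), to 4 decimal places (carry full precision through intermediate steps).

0.1328

Write 302 = (1 + δ)μ, so δ = 302/268.076 − 1 = 0.1265462…
Then the exponent is δ²μ/(2 + δ) = (302 − μ)² / (μ·(2 + δ)) = 2.018744.
Bound = exp(−2.018744) = 0.13282.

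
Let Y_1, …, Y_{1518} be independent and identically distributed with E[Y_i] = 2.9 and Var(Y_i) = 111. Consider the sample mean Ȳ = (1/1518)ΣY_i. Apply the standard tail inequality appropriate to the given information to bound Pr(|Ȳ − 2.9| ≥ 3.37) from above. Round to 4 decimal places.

With mean and variance of each term known, Chebyshev's inequality bounds the deviation of the sum (or sample mean).
Var(Ȳ) = Var(Y_i)/n = 111/1518 = 0.073123.
Chebyshev: Pr(|Ȳ − 2.9| ≥ 3.37) ≤ Var(Ȳ)/(3.37)² = 111/(1518·3.37²) = 0.0064.

0.0064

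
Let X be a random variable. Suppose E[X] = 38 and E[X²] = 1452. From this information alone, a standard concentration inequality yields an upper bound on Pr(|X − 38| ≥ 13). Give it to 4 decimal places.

0.0473

The first two moments determine the variance, so Chebyshev's inequality is the sharpest standard bound available.
Var(X) = E[X²] − (E[X])² = 1452 − 1444 = 8.
Chebyshev's inequality: Pr(|X − μ| ≥ t) ≤ Var(X)/t² = 8/169 = 0.0473.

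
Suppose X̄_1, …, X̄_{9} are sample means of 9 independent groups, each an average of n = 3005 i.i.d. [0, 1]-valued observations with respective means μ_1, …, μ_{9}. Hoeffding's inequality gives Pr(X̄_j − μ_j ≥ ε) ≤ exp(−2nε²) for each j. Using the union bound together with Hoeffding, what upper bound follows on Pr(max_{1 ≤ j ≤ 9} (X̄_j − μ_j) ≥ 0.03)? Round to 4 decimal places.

0.0403

Per-experiment Hoeffding bound: exp(−2·3005·0.03²) = exp(−5.40900) = 0.0044761.
Union bound over 9 events: 9·0.0044761 = 0.04029.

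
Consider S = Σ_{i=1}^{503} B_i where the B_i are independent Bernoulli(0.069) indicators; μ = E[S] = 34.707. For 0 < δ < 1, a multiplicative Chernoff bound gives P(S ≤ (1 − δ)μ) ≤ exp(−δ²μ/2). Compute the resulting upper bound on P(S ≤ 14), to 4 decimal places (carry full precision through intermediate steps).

0.0021

Write 14 = (1 − δ)μ, so δ = 1 − 14/34.707 = 0.5966232…
Then the exponent is δ²μ/2 = (μ − 14)²/(2μ) = 6.177138.
Bound = exp(−6.177138) = 0.00208.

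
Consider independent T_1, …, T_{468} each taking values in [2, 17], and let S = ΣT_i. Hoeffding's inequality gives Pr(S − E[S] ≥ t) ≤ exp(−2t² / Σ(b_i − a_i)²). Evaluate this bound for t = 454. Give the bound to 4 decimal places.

0.0199

Σ(b_i − a_i)² = 468·(15)² = 105300.
Exponent = 2·454²/105300 = 3.9148.
Bound = exp(−3.9148) = 0.01994.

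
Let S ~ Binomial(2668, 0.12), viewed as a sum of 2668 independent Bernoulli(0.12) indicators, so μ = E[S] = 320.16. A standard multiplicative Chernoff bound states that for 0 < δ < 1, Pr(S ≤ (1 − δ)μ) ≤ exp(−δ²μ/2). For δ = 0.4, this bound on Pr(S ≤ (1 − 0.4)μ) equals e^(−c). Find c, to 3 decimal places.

c = δ²μ/2 = 0.4²·320.16/2 = 25.6128.

25.613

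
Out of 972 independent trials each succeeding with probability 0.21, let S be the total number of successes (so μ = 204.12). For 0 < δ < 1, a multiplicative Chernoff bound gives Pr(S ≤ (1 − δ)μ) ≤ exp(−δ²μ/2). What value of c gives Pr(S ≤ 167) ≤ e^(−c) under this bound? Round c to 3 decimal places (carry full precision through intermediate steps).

3.375

Write 167 = (1 − δ)μ, so δ = 1 − 167/204.12 = 0.1818538…
Then the exponent is δ²μ/2 = (μ − 167)²/(2μ) = 3.375207.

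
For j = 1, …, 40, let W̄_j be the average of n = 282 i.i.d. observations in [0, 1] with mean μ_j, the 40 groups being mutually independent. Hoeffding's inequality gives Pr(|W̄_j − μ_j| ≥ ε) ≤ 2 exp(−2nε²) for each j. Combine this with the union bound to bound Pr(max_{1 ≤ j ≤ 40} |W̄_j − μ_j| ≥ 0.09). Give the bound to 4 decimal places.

Per-experiment Hoeffding bound: 2·exp(−2·282·0.09²) = 2·exp(−4.56840) = 0.020749.
Union bound over 40 events: 40·0.020749 = 0.82996.

0.8300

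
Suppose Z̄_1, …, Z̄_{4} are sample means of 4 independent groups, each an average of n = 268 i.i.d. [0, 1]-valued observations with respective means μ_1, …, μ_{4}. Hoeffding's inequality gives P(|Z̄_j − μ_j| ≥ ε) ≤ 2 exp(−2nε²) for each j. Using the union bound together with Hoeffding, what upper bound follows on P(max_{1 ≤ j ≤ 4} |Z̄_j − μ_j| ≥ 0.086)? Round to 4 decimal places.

Per-experiment Hoeffding bound: 2·exp(−2·268·0.086²) = 2·exp(−3.96426) = 0.037964.
Union bound over 4 events: 4·0.037964 = 0.15186.

0.1519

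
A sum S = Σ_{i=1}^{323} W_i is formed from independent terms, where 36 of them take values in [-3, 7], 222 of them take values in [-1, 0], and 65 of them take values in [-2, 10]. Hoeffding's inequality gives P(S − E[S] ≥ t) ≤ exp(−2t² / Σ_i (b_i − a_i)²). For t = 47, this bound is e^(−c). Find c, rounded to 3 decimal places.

0.335

Σ(b_i − a_i)² = 36·10² + 222·1² + 65·12² = 13182.
c = 2t² / 13182 = 2·47² / 13182 = 0.3352.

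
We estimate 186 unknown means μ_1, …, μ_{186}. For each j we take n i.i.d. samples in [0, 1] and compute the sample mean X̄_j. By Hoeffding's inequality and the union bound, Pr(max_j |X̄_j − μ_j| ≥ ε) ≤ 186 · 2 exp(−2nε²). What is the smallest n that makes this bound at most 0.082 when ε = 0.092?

498

Need 2·186·exp(−2nε²) ≤ 0.082, i.e. exp(−2nε²) ≤ 0.082/372.
So 2nε² ≥ ln(372/0.082) = 8.419930.
Hence n ≥ 8.419930/(2·0.092²) = 497.397.
The smallest integer n is 498.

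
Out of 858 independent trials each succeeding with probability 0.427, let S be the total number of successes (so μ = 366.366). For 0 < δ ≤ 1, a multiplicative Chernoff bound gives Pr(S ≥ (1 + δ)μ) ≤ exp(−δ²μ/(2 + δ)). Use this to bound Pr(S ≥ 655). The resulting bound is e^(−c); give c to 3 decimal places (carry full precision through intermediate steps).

Write 655 = (1 + δ)μ, so δ = 655/366.366 − 1 = 0.7878297…
Then the exponent is δ²μ/(2 + δ) = (655 − μ)² / (μ·(2 + δ)) = 81.566829.

81.567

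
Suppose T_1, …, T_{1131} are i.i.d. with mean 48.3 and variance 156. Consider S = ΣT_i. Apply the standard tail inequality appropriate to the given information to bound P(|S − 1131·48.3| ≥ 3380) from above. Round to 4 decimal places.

0.0154

With mean and variance of each term known, Chebyshev's inequality bounds the deviation of the sum (or sample mean).
Var(S) = n·Var(T_i) = 1131·156 = 176436.
Chebyshev: P(|S − 1131·48.3| ≥ 3380) ≤ Var(S)/3380² = 176436/11424400 = 0.0154.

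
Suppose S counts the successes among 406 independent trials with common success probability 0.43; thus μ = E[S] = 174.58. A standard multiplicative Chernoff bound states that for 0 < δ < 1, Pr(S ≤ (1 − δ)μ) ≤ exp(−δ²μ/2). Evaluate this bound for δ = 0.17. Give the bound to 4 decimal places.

0.0802

Exponent = δ²μ/2 = 0.17²·174.58/2 = 2.5227.
Bound = exp(−2.5227) = 0.08024.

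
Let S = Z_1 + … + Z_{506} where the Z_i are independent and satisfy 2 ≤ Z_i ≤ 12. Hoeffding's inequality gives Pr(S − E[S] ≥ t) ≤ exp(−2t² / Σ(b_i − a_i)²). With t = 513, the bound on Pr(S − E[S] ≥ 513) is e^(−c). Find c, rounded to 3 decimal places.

10.402

Σ(b_i − a_i)² = 506·(10)² = 50600.
c = 2t²/50600 = 2·513²/50600 = 10.4019.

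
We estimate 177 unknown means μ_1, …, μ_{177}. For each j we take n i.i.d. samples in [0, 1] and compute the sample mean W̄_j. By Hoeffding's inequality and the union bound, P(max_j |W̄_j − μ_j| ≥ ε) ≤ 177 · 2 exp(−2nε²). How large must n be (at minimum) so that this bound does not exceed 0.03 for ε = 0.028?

5980

Need 2·177·exp(−2nε²) ≤ 0.03, i.e. exp(−2nε²) ≤ 0.03/354.
So 2nε² ≥ ln(354/0.03) = 9.375855.
Hence n ≥ 9.375855/(2·0.028²) = 5979.499.
The smallest integer n is 5980.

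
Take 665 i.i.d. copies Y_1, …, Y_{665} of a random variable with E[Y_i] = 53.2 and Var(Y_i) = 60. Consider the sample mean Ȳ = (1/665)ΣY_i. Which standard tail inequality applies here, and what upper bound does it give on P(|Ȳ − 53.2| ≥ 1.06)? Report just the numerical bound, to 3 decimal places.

0.080

With mean and variance of each term known, Chebyshev's inequality bounds the deviation of the sum (or sample mean).
Var(Ȳ) = Var(Y_i)/n = 60/665 = 0.090226.
Chebyshev: P(|Ȳ − 53.2| ≥ 1.06) ≤ Var(Ȳ)/(1.06)² = 60/(665·1.06²) = 0.0803.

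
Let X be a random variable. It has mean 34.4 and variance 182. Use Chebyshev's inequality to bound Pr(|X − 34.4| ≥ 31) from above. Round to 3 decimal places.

Chebyshev: Pr(|X − μ| ≥ t) ≤ Var(X)/t².
Bound = 182 / 961 = 0.1894.

0.189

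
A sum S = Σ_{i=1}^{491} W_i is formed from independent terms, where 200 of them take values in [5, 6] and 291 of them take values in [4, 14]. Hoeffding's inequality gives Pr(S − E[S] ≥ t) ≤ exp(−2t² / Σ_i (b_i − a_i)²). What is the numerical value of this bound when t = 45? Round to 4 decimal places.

0.8709

Σ(b_i − a_i)² = 200·1² + 291·10² = 29300.
Exponent = 2·45² / 29300 = 0.13823.
Bound = exp(−0.13823) = 0.87090.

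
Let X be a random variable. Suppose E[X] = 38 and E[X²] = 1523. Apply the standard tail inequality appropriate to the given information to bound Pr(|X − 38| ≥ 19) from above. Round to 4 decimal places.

0.2188

The first two moments determine the variance, so Chebyshev's inequality is the sharpest standard bound available.
Var(X) = E[X²] − (E[X])² = 1523 − 1444 = 79.
Chebyshev's inequality: Pr(|X − μ| ≥ t) ≤ Var(X)/t² = 79/361 = 0.2188.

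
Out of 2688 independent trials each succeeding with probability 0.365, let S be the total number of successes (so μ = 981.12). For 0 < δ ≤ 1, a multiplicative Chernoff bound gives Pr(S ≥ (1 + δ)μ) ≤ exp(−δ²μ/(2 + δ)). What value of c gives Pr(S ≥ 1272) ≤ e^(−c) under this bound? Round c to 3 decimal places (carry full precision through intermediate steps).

Write 1272 = (1 + δ)μ, so δ = 1272/981.12 − 1 = 0.2964775…
Then the exponent is δ²μ/(2 + δ) = (1272 − μ)² / (μ·(2 + δ)) = 37.552893.

37.553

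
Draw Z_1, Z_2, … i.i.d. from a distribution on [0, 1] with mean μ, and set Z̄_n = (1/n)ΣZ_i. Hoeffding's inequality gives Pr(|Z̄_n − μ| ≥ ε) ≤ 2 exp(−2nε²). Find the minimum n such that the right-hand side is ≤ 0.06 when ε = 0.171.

Require 2·exp(−2nε²) ≤ 0.06, i.e. 2nε² ≥ ln(2/0.06) = 3.506558.
So n ≥ 3.506558 / (2·0.171²) = 59.960.
The smallest integer n is 60.

60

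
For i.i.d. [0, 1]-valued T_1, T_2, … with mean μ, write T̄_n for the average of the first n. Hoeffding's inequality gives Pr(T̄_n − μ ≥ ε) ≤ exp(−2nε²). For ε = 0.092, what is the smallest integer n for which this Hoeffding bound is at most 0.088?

144

Require exp(−2nε²) ≤ 0.088, i.e. 2nε² ≥ ln(1/0.088) = 2.430418.
So n ≥ 2.430418 / (2·0.092²) = 143.574.
The smallest integer n is 144.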